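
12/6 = 2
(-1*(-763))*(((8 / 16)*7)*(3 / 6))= 5341 / 4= 1335.25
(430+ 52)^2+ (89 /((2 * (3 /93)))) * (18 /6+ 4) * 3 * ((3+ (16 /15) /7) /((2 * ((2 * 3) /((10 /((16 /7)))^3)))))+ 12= 10685883443 /12288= 869619.42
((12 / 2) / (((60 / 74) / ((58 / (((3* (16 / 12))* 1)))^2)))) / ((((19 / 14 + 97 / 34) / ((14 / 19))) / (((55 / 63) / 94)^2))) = 320038345 / 13625801208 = 0.02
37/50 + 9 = 487/50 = 9.74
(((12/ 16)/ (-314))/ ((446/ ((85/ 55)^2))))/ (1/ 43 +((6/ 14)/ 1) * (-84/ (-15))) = -186405/ 35314055216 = -0.00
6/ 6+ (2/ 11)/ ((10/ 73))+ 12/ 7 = 1556/ 385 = 4.04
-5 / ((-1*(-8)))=-5 / 8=-0.62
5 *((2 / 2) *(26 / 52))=5 / 2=2.50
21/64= 0.33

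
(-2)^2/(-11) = -4/11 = -0.36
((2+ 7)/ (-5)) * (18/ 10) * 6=-486/ 25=-19.44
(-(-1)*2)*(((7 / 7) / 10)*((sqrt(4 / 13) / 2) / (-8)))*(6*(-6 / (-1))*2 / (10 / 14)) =-63*sqrt(13) / 325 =-0.70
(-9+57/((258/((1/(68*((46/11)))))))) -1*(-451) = 118901745/269008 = 442.00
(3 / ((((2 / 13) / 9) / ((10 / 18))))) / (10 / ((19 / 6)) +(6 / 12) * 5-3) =3705 / 101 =36.68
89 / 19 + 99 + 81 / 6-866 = -28455 / 38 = -748.82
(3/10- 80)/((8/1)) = -797/80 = -9.96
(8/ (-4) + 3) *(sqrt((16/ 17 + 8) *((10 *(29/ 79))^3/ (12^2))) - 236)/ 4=-59 + 145 *sqrt(3699965)/ 636582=-58.56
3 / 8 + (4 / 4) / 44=35 / 88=0.40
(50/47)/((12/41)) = 1025/282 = 3.63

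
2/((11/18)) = 36/11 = 3.27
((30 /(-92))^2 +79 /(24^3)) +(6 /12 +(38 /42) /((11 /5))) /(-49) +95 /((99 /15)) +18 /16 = 430770135491 /27591556608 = 15.61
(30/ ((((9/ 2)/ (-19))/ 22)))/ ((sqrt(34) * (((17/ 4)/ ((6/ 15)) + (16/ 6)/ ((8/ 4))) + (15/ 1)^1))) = -33440 * sqrt(34)/ 10999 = -17.73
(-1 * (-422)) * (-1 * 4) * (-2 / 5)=3376 / 5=675.20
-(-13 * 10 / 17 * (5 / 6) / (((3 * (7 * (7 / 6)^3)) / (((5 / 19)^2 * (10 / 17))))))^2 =-3802500000000 / 62747208465857041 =-0.00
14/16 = 7/8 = 0.88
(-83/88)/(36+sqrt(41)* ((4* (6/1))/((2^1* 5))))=-2075/64768+415* sqrt(41)/194304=-0.02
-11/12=-0.92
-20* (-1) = 20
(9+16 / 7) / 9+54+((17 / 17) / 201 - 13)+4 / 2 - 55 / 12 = 669883 / 16884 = 39.68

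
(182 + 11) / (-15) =-193 / 15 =-12.87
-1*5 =-5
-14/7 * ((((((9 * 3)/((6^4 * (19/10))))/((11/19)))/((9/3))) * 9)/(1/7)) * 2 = -35/22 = -1.59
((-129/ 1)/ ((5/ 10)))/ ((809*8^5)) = -0.00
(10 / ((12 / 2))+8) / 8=29 / 24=1.21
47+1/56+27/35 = 13381/280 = 47.79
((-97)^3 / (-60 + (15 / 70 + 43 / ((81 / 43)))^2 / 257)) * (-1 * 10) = -3016299313397160 / 19146716879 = -157536.11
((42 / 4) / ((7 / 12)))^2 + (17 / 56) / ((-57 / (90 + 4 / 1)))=516305 / 1596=323.50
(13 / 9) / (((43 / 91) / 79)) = 93457 / 387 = 241.49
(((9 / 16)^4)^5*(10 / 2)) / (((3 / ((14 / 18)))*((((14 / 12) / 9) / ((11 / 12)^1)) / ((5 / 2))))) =1114452667080218473425 / 4835703278458516698824704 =0.00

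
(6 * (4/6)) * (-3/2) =-6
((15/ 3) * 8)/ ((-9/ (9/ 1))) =-40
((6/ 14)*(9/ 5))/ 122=27/ 4270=0.01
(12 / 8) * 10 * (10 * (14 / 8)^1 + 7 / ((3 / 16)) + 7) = 1855 / 2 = 927.50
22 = 22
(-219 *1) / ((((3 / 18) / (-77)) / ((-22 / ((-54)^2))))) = -61831 / 81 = -763.35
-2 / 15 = -0.13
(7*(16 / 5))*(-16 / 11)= -1792 / 55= -32.58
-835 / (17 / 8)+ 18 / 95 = -634294 / 1615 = -392.75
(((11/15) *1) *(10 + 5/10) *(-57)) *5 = -2194.50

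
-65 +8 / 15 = -967 / 15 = -64.47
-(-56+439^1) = -383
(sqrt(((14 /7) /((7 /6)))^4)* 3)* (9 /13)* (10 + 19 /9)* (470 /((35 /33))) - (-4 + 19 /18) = 32760.73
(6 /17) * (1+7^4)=14412 /17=847.76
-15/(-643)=15/643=0.02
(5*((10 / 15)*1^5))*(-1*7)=-70 / 3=-23.33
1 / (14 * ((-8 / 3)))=-3 / 112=-0.03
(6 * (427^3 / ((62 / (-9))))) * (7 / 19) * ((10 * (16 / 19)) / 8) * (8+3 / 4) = -2575037025225 / 11191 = -230098921.03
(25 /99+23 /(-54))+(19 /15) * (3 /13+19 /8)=482971 /154440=3.13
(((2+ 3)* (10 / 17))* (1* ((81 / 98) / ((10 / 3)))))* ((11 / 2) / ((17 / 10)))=66825 / 28322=2.36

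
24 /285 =0.08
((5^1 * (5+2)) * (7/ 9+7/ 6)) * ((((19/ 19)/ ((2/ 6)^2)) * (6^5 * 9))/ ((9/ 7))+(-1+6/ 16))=4800896275/ 144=33339557.47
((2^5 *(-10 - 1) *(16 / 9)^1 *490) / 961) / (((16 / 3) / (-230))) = 39670400 / 2883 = 13760.11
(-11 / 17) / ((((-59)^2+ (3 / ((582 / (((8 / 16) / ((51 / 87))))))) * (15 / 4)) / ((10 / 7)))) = -170720 / 642901973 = -0.00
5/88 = 0.06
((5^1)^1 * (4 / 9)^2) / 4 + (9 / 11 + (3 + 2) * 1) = 5404 / 891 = 6.07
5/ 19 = 0.26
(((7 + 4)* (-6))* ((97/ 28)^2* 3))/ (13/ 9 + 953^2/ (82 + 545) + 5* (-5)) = -1752134571/ 1050685048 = -1.67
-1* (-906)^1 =906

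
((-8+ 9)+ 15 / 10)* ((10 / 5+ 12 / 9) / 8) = 25 / 24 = 1.04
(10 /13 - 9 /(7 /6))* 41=-284.75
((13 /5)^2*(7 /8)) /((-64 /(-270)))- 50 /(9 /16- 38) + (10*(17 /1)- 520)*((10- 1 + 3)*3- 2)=-11873.71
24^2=576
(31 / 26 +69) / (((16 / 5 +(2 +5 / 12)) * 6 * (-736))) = -9125 / 3224416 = -0.00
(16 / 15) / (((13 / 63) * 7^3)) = 48 / 3185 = 0.02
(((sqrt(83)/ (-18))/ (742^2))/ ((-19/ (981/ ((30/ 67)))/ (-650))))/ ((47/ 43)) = -20411885 * sqrt(83)/ 2949921912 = -0.06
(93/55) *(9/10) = 837/550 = 1.52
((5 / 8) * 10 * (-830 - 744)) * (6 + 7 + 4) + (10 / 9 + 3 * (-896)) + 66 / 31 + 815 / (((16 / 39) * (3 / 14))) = -358574449 / 2232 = -160651.63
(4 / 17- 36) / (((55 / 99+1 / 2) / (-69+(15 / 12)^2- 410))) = 275004 / 17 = 16176.71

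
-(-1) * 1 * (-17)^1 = -17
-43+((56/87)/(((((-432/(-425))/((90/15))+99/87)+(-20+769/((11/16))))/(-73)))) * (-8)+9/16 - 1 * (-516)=3391923474133/7157402064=473.90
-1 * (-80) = 80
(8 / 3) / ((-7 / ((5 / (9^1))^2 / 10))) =-20 / 1701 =-0.01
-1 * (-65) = 65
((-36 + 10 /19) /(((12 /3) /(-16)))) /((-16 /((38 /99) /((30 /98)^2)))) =-809137 /22275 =-36.32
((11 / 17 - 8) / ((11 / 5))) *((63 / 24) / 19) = -13125 / 28424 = -0.46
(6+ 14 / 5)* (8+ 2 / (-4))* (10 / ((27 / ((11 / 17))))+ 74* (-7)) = -5228344 / 153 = -34172.18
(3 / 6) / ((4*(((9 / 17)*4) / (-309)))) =-1751 / 96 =-18.24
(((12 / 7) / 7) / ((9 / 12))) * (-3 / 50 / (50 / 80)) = -192 / 6125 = -0.03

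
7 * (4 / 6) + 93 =293 / 3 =97.67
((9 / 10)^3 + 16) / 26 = 16729 / 26000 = 0.64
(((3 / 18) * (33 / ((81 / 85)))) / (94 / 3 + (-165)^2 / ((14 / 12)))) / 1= 6545 / 26498232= 0.00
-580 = -580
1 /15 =0.07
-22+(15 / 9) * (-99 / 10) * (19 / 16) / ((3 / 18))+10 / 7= -15471 / 112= -138.13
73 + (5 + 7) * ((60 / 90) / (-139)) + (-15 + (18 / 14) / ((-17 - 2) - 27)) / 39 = 42217647 / 581854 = 72.56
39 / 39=1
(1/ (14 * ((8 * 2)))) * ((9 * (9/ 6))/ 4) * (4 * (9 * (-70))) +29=-287/ 32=-8.97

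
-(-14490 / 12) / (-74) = -2415 / 148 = -16.32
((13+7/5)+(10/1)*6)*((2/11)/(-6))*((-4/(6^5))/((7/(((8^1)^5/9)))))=0.60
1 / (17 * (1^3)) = 1 / 17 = 0.06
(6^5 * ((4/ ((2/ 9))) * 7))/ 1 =979776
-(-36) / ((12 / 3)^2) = 2.25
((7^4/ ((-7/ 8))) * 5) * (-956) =13116320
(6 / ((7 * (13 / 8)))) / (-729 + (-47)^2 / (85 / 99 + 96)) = -76712 / 102703965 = -0.00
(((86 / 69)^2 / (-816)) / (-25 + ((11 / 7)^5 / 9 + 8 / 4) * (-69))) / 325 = 31076143 / 1254493941807600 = 0.00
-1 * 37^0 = -1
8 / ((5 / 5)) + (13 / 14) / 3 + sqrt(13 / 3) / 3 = sqrt(39) / 9 + 349 / 42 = 9.00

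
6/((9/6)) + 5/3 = 17/3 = 5.67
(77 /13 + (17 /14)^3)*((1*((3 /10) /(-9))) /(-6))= 30573 /713440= 0.04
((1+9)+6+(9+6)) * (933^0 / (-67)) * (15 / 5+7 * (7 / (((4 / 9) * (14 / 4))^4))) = -276303 / 52528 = -5.26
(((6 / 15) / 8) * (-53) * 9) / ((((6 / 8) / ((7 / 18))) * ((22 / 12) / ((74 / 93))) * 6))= -13727 / 15345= -0.89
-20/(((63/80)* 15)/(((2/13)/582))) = -320/714987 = -0.00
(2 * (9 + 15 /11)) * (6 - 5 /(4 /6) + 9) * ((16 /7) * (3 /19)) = 4320 /77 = 56.10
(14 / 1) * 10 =140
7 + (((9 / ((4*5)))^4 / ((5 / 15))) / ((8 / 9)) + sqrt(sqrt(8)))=8.82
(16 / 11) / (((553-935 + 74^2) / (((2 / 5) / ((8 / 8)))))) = 16 / 140085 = 0.00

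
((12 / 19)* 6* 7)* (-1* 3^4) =-40824 / 19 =-2148.63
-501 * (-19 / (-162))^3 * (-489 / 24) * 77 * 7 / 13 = 100636064221 / 147386304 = 682.80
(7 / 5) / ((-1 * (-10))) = 7 / 50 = 0.14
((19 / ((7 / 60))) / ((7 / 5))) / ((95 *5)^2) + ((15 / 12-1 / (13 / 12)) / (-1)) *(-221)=6726523 / 93100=72.25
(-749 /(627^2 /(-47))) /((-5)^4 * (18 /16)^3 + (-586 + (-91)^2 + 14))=18023936 /1730802708657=0.00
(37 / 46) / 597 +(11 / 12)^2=554705 / 659088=0.84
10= 10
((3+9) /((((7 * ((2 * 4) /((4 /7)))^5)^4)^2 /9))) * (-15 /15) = -27 /10088945033364741784512340888944830648452958748934144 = -0.00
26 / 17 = 1.53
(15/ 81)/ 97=5/ 2619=0.00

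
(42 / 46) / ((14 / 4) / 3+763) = 18 / 15065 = 0.00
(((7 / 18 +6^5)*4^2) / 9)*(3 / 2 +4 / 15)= 5934940 / 243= 24423.62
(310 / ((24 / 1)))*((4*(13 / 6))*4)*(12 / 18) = 8060 / 27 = 298.52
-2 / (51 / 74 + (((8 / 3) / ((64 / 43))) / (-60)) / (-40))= -4262400 / 1470391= -2.90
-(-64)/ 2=32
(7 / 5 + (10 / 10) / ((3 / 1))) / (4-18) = -13 / 105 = -0.12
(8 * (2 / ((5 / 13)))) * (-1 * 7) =-1456 / 5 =-291.20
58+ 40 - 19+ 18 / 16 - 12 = 545 / 8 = 68.12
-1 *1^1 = -1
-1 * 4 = -4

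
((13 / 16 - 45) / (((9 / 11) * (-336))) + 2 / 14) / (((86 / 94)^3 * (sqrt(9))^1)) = 1525056047 / 11540600064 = 0.13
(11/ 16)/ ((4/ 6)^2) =99/ 64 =1.55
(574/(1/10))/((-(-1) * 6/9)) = 8610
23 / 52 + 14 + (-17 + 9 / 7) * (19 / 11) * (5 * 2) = -93543 / 364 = -256.99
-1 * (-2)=2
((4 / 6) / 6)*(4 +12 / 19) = 0.51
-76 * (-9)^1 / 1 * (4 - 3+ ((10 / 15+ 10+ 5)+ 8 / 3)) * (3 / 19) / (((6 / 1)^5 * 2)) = 29 / 216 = 0.13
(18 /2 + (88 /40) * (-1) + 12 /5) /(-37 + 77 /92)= -0.25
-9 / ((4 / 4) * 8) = -9 / 8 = -1.12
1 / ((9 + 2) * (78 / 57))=19 / 286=0.07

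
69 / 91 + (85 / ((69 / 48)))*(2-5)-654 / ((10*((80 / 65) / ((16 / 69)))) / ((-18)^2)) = -4168.88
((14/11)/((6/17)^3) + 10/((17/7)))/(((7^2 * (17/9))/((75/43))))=2385025/3827516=0.62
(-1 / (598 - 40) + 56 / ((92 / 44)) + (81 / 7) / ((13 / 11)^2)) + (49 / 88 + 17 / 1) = 35153693651 / 668035368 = 52.62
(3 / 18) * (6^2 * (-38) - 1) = -1369 / 6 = -228.17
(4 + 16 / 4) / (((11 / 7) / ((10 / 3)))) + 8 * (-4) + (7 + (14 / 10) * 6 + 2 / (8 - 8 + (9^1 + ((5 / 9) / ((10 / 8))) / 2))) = 8033 / 13695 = 0.59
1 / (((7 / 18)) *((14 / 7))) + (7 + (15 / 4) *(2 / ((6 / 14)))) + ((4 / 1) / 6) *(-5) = 943 / 42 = 22.45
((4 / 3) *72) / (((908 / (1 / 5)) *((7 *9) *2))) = 0.00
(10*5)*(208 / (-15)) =-2080 / 3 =-693.33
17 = 17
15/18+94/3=193/6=32.17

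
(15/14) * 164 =1230/7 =175.71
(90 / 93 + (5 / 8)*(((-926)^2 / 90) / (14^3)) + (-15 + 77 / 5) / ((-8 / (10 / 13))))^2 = 15223935957649225 / 1584832278242304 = 9.61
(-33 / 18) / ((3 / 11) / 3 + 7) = -0.26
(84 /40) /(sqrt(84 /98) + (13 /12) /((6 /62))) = 1066338 /5645435 - 13608* sqrt(42) /5645435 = 0.17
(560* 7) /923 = 3920 /923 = 4.25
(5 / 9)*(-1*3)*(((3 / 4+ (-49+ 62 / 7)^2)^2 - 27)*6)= -499246374245 / 19208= -25991585.50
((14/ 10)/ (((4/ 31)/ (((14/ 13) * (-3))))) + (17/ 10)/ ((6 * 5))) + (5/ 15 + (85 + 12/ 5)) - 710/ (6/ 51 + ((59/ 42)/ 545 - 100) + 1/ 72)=36280172482193/ 606228673700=59.85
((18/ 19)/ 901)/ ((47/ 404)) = 7272/ 804593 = 0.01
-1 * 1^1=-1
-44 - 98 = -142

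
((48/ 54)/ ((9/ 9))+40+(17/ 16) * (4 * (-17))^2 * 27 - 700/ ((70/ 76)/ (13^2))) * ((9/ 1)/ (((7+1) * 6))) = 38267/ 48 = 797.23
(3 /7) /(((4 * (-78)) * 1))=-1 /728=-0.00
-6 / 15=-2 / 5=-0.40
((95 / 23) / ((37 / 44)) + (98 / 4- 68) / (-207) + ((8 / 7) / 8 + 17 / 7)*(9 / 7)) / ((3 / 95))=200323555 / 750582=266.89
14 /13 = 1.08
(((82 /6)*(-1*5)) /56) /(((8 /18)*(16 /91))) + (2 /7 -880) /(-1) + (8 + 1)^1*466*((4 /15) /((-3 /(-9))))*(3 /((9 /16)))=336152303 /17920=18758.50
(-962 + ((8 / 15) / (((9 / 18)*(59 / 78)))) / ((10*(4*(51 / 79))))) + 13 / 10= -144529099 / 150450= -960.65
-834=-834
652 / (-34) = -326 / 17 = -19.18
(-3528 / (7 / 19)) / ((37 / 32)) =-306432 / 37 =-8281.95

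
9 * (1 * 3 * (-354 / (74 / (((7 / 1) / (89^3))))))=-33453 / 26083853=-0.00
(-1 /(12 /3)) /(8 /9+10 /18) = -9 /52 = -0.17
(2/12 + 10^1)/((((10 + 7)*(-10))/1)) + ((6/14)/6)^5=-0.06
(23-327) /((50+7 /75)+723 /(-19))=-216600 /8579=-25.25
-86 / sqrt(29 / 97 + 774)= -86* sqrt(7285379) / 75107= -3.09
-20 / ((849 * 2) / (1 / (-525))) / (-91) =-2 / 8112195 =-0.00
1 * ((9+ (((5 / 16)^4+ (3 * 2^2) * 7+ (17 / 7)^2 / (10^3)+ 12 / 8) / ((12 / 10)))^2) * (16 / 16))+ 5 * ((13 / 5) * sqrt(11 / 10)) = 5101.03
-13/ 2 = -6.50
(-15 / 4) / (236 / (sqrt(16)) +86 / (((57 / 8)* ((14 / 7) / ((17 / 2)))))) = -855 / 25148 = -0.03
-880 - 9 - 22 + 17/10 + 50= -8593/10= -859.30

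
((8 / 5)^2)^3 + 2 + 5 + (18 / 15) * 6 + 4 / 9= 4418671 / 140625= 31.42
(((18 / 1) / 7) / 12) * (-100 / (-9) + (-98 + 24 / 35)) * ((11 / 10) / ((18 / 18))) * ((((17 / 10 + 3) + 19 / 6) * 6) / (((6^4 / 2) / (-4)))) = 8811473 / 1488375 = 5.92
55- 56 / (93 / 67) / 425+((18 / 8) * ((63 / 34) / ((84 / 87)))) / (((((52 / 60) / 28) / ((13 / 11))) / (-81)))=-46258448801 / 3478200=-13299.54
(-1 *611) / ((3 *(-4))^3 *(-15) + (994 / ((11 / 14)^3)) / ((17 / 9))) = -13825097 / 611039664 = -0.02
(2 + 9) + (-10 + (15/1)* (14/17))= 227/17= 13.35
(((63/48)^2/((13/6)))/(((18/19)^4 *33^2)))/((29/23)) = 146871767/204317448192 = 0.00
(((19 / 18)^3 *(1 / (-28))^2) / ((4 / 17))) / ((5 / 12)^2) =116603 / 3175200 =0.04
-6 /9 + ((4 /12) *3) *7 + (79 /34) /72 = 15583 /2448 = 6.37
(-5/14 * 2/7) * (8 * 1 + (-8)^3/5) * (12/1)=5664/49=115.59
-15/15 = -1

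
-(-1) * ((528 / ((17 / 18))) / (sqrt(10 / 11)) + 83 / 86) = 83 / 86 + 4752 * sqrt(110) / 85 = 587.31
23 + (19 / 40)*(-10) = 73 / 4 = 18.25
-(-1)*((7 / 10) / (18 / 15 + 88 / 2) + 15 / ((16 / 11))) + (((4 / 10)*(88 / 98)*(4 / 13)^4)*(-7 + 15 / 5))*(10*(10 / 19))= 493262053923 / 48075246128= 10.26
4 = 4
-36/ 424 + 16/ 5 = 1651/ 530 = 3.12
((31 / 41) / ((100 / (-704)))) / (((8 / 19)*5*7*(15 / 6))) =-25916 / 179375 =-0.14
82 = 82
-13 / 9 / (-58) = 13 / 522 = 0.02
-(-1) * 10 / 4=5 / 2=2.50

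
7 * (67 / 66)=469 / 66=7.11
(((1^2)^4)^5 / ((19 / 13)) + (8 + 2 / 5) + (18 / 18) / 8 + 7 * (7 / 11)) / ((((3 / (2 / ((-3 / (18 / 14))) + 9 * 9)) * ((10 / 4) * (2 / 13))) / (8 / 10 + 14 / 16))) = 1589.65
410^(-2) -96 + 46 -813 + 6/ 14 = -862.57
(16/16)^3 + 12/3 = 5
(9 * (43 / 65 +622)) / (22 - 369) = -364257 / 22555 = -16.15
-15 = -15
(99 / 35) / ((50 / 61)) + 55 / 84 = 4.11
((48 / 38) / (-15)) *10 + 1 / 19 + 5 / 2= 65 / 38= 1.71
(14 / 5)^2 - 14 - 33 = -979 / 25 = -39.16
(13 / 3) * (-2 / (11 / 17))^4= 17372368 / 43923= 395.52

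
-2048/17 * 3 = -6144/17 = -361.41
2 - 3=-1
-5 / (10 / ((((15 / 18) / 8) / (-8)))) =5 / 768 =0.01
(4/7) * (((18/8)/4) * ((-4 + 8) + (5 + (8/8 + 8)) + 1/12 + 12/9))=699/112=6.24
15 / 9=5 / 3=1.67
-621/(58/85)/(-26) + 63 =147789/1508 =98.00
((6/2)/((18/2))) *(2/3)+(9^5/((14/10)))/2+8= 2658241/126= 21097.15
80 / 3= 26.67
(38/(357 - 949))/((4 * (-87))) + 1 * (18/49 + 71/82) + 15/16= 449249621/206943072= 2.17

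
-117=-117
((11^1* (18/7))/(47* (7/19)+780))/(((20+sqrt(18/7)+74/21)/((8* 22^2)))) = 981249984/167260109 - 17877024* sqrt(14)/167260109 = 5.47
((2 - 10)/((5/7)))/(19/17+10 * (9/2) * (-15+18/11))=5236/280615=0.02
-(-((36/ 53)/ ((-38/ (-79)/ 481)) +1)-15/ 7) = 4810028/ 7049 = 682.37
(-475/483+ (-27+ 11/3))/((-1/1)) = 3915/161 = 24.32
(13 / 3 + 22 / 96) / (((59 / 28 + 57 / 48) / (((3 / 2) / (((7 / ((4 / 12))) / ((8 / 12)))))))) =73 / 1107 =0.07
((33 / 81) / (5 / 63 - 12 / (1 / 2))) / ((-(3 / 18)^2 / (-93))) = -7812 / 137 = -57.02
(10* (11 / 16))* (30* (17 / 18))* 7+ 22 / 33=32741 / 24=1364.21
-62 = -62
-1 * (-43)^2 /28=-1849 /28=-66.04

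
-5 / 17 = -0.29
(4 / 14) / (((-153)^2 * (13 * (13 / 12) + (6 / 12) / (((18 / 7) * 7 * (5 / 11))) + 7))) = 0.00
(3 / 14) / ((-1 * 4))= -0.05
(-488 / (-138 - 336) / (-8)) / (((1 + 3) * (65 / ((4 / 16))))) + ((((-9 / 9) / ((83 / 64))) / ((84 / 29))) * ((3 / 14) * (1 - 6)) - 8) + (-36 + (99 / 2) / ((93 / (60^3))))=7142633771242423 / 62150917920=114924.03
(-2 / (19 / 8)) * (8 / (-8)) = 16 / 19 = 0.84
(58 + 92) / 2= 75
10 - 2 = 8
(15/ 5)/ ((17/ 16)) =48/ 17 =2.82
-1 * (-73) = 73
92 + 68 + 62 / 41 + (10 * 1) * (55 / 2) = 17897 / 41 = 436.51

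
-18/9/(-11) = 2/11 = 0.18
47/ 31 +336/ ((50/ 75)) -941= -13500/ 31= -435.48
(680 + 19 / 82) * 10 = 278895 / 41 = 6802.32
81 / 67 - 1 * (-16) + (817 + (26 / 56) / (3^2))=14085655 / 16884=834.26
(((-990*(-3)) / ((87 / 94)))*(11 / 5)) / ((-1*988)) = -51183 / 7163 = -7.15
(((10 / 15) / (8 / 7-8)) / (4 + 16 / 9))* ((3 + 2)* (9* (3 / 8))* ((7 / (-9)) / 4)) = 735 / 13312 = 0.06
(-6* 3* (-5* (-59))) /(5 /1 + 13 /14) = -74340 /83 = -895.66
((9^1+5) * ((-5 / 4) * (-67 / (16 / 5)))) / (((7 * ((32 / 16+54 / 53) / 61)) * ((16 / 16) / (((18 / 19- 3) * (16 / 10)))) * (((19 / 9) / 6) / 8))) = -228091383 / 2888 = -78979.01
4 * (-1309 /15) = -5236 /15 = -349.07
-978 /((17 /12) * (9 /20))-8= -26216 /17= -1542.12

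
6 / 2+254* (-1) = -251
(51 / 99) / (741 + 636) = 1 / 2673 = 0.00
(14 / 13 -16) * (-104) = 1552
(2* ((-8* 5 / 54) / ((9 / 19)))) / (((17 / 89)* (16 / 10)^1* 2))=-42275 / 8262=-5.12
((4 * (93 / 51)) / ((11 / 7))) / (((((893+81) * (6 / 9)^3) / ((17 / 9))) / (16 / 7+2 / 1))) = 1395 / 10714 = 0.13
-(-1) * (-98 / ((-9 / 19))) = 1862 / 9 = 206.89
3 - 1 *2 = 1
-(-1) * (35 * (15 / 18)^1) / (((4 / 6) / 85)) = 14875 / 4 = 3718.75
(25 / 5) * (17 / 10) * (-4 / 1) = -34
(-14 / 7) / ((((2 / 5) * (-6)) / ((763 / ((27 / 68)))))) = 129710 / 81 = 1601.36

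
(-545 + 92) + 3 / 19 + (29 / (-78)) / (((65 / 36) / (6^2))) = -7389396 / 16055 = -460.26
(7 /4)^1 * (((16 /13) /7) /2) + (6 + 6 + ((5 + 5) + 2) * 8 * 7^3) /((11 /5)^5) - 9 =1319666635 /2093663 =630.31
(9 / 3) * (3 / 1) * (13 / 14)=117 / 14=8.36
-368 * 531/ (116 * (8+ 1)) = -5428/ 29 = -187.17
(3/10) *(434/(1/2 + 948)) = 186/1355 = 0.14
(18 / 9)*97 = 194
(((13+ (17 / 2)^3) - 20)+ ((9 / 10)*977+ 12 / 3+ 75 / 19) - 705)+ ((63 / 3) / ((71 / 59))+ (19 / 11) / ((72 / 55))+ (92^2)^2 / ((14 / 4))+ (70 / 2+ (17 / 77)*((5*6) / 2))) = 191357905538311 / 9348570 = 20469216.74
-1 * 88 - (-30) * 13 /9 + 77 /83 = -10891 /249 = -43.74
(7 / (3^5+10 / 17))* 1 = 119 / 4141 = 0.03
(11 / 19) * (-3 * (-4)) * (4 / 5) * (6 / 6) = 528 / 95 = 5.56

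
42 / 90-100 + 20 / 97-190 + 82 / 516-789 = -44970397 / 41710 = -1078.17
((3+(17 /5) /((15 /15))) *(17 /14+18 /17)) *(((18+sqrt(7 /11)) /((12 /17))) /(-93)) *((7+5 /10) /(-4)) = 541 *sqrt(77) /14322+1623 /217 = 7.81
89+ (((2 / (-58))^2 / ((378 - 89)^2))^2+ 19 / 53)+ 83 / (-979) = 22854172880045831172432 / 256001154589706936927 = 89.27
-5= -5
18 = 18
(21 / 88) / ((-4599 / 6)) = -0.00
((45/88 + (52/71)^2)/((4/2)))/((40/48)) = 1394391/2218040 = 0.63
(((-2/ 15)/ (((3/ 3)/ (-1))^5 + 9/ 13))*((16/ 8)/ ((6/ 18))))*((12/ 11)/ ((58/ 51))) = 3978/ 1595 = 2.49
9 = 9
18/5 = 3.60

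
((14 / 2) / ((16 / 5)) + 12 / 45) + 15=4189 / 240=17.45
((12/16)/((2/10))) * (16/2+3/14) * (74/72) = 21275/672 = 31.66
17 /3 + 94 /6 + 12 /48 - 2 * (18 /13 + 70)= -18905 /156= -121.19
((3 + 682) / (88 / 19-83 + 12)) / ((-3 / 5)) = 65075 / 3783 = 17.20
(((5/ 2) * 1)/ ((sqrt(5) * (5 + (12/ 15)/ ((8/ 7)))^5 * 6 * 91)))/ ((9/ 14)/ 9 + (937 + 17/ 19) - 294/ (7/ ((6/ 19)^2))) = 50000 * sqrt(5)/ 306768290075559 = 0.00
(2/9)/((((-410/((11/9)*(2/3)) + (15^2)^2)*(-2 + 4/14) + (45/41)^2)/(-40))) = 2070992/20018654199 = 0.00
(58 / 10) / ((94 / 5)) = 29 / 94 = 0.31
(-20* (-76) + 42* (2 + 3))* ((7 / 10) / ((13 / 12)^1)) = 14532 / 13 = 1117.85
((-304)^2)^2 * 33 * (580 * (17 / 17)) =163469324451840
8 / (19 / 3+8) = 24 / 43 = 0.56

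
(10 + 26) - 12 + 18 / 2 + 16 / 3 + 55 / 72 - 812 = -55649 / 72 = -772.90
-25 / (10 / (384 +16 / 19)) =-18280 / 19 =-962.11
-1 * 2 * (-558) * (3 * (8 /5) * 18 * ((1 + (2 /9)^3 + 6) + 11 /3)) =15443456 /15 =1029563.73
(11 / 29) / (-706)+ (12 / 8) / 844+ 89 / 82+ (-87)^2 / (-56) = -332461962655 / 2479688036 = -134.07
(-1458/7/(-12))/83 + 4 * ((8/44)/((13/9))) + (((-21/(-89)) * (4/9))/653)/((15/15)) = 20650077611/28971208266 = 0.71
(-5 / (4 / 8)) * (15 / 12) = -25 / 2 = -12.50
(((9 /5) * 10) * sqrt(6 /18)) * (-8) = -48 * sqrt(3) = -83.14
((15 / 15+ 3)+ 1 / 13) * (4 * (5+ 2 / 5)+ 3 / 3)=5989 / 65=92.14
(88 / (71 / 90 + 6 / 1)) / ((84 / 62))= 40920 / 4277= 9.57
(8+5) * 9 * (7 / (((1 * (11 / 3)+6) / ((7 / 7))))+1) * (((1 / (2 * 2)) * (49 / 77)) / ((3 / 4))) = 13650 / 319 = 42.79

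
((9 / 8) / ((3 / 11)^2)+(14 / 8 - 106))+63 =-209 / 8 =-26.12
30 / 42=0.71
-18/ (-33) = 6/ 11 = 0.55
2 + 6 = 8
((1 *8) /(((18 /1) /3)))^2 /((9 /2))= 32 /81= 0.40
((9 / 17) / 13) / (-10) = -9 / 2210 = -0.00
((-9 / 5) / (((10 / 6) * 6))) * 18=-81 / 25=-3.24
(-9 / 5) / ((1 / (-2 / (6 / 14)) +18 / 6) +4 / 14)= -0.59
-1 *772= -772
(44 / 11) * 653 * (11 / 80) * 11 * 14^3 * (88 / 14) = 340704056 / 5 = 68140811.20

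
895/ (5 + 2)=895/ 7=127.86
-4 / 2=-2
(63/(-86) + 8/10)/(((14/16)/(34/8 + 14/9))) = 6061/13545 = 0.45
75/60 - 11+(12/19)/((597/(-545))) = -156179/15124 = -10.33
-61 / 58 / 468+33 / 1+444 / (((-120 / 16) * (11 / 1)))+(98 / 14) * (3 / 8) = 30.24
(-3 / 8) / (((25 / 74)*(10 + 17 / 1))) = -37 / 900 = -0.04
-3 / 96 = -1 / 32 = -0.03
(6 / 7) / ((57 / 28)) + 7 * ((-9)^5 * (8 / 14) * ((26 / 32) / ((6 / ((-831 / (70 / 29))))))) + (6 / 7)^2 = 820135012873 / 74480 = 11011479.76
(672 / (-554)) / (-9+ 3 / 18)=0.14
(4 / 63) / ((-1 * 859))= -4 / 54117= -0.00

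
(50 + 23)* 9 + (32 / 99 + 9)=65966 / 99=666.32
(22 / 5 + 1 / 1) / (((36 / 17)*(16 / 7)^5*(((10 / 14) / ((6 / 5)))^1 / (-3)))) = -54000891 / 262144000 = -0.21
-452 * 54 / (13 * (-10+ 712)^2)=-226 / 59319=-0.00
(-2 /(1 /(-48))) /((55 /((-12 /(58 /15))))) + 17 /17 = -1409 /319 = -4.42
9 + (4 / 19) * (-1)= 167 / 19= 8.79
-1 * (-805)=805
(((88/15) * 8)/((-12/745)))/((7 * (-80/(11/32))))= 18029/10080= 1.79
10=10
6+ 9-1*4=11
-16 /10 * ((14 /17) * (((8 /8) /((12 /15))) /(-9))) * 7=196 /153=1.28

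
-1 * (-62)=62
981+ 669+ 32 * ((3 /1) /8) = 1662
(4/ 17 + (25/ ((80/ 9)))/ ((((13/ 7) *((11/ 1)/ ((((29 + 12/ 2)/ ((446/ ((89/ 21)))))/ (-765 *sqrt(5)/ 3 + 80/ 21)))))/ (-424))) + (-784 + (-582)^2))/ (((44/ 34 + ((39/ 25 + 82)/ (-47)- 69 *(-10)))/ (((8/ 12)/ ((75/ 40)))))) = 2197635677300 *sqrt(5)/ 279871865104840723 + 3950455093714911199040/ 22669621073492098563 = 174.26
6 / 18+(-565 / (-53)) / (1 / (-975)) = -1652572 / 159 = -10393.53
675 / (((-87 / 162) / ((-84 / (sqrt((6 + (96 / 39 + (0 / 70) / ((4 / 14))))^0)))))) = 3061800 / 29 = 105579.31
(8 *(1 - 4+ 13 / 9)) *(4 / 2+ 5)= -87.11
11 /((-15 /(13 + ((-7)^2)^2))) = -26554 /15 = -1770.27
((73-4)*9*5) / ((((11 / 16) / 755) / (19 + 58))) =262558800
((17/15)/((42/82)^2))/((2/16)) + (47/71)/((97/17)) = 1579763777/45557505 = 34.68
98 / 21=14 / 3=4.67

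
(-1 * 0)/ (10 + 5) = 0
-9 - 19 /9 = -100 /9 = -11.11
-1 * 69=-69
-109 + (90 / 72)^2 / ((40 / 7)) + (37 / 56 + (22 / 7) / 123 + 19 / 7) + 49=-6207577 / 110208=-56.33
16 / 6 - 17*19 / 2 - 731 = -5339 / 6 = -889.83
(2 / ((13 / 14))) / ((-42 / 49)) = -98 / 39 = -2.51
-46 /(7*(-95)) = 46 /665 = 0.07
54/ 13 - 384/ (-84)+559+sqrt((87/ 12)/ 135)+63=sqrt(435)/ 90+57396/ 91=630.96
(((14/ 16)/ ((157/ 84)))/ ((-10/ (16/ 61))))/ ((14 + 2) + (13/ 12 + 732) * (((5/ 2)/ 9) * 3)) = -42336/ 2161385245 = -0.00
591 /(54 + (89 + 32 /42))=12411 /3019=4.11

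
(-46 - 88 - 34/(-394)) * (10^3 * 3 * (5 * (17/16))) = -840894375/394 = -2134249.68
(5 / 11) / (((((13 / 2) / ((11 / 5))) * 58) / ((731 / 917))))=731 / 345709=0.00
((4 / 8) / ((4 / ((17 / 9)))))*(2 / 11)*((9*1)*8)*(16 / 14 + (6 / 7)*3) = 11.48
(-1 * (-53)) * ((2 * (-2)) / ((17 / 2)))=-424 / 17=-24.94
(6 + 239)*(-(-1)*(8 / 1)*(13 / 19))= 25480 / 19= 1341.05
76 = 76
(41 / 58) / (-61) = -41 / 3538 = -0.01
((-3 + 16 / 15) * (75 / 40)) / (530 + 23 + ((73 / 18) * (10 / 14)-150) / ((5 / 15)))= -609 / 18764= -0.03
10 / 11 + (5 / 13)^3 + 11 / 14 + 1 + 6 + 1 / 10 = 7487167 / 845845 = 8.85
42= 42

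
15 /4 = 3.75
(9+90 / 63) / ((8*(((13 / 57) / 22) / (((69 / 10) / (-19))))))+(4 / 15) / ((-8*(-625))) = -311664011 / 6825000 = -45.67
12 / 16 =3 / 4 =0.75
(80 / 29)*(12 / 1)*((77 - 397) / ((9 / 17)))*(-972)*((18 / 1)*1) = 10152345600 / 29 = 350080882.76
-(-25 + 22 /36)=439 /18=24.39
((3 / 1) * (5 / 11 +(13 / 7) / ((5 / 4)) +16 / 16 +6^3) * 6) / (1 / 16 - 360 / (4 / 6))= -24276096 / 3326015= -7.30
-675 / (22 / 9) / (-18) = 675 / 44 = 15.34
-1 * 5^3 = -125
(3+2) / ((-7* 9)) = -5 / 63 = -0.08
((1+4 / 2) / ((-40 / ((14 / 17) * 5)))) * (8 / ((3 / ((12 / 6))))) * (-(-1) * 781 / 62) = -10934 / 527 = -20.75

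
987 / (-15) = -329 / 5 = -65.80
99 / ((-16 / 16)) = -99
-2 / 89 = -0.02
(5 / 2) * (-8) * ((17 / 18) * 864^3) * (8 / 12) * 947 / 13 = -7691417026560 / 13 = -591647463581.54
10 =10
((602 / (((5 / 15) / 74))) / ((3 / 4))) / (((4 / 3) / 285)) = 38088540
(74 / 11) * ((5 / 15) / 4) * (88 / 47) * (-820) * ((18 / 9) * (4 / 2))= -485440 / 141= -3442.84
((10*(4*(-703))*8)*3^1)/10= -67488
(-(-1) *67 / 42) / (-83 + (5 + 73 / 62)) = -2077 / 100023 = -0.02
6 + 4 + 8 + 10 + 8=36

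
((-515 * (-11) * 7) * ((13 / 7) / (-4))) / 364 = -5665 / 112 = -50.58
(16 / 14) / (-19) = -8 / 133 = -0.06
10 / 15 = 2 / 3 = 0.67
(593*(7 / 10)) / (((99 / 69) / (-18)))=-286419 / 55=-5207.62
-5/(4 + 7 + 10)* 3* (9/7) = -0.92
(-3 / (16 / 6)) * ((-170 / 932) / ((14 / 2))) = 765 / 26096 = 0.03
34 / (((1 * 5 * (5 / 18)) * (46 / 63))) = 19278 / 575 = 33.53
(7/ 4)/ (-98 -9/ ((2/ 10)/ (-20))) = 7/ 3208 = 0.00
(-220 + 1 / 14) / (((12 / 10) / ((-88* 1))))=338690 / 21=16128.10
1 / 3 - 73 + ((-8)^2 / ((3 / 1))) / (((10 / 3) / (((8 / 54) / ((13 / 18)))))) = -71.35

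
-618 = -618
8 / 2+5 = 9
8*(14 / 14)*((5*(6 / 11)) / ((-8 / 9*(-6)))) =45 / 11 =4.09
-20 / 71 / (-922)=10 / 32731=0.00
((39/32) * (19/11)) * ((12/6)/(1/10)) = 3705/88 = 42.10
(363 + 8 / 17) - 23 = 5788 / 17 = 340.47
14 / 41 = 0.34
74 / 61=1.21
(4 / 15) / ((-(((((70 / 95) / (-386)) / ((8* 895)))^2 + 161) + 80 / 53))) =-0.00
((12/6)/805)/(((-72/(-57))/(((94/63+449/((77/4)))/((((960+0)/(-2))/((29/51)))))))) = -4738049/81939211200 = -0.00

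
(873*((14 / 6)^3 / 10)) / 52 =21.33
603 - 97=506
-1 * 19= -19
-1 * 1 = -1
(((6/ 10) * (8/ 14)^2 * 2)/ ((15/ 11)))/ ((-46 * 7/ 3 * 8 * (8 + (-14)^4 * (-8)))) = 0.00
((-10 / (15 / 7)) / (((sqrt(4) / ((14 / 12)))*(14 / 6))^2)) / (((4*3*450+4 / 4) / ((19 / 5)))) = -133 / 648120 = -0.00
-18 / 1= -18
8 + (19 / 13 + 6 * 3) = 357 / 13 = 27.46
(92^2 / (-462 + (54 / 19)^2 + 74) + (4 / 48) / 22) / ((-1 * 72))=12601811 / 40734144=0.31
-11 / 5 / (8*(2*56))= -11 / 4480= -0.00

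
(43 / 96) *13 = 559 / 96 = 5.82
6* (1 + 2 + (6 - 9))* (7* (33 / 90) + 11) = 0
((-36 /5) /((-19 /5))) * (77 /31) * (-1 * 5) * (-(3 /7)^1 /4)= 2.52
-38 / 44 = -19 / 22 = -0.86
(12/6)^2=4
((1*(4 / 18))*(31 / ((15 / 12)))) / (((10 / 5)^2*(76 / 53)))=1643 / 1710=0.96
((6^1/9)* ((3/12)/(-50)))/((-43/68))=17/3225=0.01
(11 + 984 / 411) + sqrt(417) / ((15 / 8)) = 8 * sqrt(417) / 15 + 1835 / 137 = 24.29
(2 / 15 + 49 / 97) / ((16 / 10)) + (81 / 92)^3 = 245074475 / 226598208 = 1.08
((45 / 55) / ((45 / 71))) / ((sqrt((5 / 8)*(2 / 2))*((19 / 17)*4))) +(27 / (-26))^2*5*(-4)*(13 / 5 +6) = -31347 / 169 +1207*sqrt(10) / 10450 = -185.12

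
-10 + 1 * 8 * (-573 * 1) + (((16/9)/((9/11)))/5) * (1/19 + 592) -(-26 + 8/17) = -563967472/130815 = -4311.18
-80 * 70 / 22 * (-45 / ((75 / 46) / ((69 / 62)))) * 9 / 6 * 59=235955160 / 341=691950.62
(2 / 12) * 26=13 / 3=4.33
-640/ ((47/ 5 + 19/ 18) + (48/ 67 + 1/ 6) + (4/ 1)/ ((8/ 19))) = -3859200/ 125657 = -30.71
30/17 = 1.76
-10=-10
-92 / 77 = -1.19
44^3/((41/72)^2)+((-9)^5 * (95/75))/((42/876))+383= -76305360437/58835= -1296938.22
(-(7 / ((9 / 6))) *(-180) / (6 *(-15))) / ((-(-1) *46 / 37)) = -518 / 69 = -7.51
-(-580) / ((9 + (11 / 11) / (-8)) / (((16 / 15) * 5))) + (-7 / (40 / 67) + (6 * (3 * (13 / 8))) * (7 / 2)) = 1870969 / 4260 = 439.19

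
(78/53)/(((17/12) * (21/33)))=10296/6307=1.63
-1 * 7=-7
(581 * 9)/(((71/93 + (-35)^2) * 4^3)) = 486297/7295744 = 0.07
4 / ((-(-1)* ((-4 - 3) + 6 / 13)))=-0.61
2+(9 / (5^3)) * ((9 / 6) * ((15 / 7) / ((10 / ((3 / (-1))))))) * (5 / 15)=6919 / 3500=1.98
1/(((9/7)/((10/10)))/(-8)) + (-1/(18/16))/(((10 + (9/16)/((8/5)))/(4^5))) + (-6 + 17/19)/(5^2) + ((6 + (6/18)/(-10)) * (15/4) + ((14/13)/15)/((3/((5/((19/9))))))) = -1694841727/23563800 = -71.93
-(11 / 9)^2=-121 / 81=-1.49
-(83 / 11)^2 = -6889 / 121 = -56.93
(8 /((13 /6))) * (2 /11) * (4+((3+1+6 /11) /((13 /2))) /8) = 56112 /20449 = 2.74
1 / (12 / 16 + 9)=4 / 39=0.10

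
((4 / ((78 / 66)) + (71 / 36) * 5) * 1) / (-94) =-6199 / 43992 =-0.14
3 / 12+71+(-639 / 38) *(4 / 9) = 4847 / 76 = 63.78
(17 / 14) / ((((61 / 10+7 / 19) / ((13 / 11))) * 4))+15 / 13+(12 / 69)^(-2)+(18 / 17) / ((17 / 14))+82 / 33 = 642160312403 / 17065736688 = 37.63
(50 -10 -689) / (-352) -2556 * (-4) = 327227 / 32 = 10225.84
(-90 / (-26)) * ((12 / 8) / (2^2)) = 135 / 104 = 1.30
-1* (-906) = 906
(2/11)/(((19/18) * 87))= 12/6061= 0.00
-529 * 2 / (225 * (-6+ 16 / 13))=6877 / 6975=0.99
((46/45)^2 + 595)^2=1456827274081/4100625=355269.57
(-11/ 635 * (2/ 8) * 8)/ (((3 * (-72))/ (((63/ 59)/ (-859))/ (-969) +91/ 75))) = 4096587572/ 21049726172625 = 0.00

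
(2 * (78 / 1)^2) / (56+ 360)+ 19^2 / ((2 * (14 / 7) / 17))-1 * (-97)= 3321 / 2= 1660.50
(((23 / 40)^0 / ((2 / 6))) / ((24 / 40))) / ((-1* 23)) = -5 / 23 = -0.22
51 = 51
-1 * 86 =-86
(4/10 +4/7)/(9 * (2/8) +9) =136/1575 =0.09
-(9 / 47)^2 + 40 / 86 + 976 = 92748009 / 94987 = 976.43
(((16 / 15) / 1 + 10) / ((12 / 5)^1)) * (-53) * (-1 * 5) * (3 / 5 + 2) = 57187 / 18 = 3177.06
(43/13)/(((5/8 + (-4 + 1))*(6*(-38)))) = 86/14079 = 0.01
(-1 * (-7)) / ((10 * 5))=7 / 50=0.14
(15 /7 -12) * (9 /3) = -207 /7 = -29.57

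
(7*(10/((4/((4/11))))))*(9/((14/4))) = 180/11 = 16.36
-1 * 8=-8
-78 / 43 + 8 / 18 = -530 / 387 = -1.37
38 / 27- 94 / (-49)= 4400 / 1323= 3.33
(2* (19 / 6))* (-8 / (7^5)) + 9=453637 / 50421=9.00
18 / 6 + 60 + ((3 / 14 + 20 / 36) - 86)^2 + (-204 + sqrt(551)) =sqrt(551) + 113087605 / 15876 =7146.65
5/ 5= 1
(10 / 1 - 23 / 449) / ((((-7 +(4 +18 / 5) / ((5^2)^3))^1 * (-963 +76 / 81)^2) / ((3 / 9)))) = -0.00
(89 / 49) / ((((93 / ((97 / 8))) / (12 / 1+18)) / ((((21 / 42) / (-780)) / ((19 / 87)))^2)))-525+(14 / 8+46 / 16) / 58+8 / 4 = -1798850471696563 / 3440009547520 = -522.92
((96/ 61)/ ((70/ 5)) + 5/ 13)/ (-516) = -2759/ 2864316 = -0.00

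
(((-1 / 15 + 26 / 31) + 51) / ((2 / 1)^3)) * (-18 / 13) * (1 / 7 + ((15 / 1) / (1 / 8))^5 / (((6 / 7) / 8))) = -58705739366436111 / 28210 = -2081025854889.62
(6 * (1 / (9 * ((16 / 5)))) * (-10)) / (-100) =1 / 48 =0.02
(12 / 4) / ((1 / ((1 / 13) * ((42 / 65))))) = 126 / 845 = 0.15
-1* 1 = -1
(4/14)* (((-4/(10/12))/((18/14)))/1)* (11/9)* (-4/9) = 704/1215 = 0.58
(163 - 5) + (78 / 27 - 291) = -1171 / 9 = -130.11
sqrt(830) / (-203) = -sqrt(830) / 203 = -0.14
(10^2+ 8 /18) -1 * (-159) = 2335 /9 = 259.44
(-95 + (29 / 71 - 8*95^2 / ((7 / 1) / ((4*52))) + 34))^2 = 1136952428487921796 / 247009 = 4602878552959.29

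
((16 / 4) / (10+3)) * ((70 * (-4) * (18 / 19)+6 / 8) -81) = -26259 / 247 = -106.31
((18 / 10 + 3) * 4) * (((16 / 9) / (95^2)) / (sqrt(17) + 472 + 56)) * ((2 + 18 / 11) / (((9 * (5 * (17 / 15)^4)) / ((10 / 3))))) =0.00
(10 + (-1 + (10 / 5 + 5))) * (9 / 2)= 72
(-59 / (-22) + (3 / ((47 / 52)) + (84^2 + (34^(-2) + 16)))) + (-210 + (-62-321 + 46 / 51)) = 11628940121 / 1792956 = 6485.90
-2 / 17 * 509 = -1018 / 17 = -59.88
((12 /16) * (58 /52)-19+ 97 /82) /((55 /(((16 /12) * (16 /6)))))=-6436 /5863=-1.10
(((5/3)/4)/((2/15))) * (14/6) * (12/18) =175/36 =4.86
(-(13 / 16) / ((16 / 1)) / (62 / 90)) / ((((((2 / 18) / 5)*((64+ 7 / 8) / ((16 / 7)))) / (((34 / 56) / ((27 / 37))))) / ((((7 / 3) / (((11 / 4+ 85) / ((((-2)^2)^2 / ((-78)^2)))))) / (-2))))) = 15725 / 4625088741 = 0.00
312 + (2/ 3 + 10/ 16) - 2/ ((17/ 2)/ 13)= 126575/ 408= 310.23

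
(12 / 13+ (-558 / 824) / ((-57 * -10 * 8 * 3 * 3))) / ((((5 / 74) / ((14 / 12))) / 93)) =181007678873 / 122116800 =1482.25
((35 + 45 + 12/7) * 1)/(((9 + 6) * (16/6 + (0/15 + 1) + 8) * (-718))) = -286/439775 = -0.00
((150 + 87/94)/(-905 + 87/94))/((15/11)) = -52019/424915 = -0.12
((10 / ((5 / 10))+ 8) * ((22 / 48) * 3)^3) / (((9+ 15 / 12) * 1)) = 9317 / 1312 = 7.10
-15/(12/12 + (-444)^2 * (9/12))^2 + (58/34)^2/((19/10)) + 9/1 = 1264171410096496/120036058263019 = 10.53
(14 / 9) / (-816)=-7 / 3672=-0.00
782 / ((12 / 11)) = 4301 / 6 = 716.83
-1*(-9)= 9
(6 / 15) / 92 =0.00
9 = 9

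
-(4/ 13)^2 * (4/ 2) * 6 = -192/ 169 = -1.14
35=35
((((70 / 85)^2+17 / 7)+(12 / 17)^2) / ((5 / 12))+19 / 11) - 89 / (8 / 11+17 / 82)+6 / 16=-3728663623 / 44139480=-84.47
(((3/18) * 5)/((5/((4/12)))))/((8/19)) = 19/144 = 0.13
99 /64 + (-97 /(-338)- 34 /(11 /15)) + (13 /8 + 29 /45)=-226258451 /5353920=-42.26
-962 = -962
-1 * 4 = -4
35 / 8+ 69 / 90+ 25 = 3617 / 120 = 30.14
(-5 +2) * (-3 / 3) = 3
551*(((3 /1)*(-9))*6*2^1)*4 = -714096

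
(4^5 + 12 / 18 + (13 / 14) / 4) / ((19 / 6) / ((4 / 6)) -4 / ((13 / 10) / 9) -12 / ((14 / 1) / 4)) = -2238379 / 57594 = -38.86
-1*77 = -77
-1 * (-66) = 66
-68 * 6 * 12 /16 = -306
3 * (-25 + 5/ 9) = -220/ 3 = -73.33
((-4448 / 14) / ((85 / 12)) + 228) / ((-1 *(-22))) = 8.32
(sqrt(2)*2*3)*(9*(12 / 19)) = 648*sqrt(2) / 19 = 48.23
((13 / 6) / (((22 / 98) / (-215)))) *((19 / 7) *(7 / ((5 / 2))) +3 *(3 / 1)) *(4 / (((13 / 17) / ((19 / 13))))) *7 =-790811882 / 429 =-1843384.34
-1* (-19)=19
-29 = -29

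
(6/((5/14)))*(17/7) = 204/5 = 40.80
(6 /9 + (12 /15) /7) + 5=607 /105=5.78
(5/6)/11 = 5/66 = 0.08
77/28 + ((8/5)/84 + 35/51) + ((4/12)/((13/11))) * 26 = 25677/2380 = 10.79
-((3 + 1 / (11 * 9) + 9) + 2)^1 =-1387 / 99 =-14.01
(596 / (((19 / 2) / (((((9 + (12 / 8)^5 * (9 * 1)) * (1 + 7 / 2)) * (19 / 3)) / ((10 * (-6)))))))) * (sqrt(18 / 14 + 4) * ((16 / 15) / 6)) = -1639 * sqrt(259) / 28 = -942.04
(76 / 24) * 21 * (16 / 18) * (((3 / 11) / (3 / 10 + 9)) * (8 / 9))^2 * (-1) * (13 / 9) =-44262400 / 762919641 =-0.06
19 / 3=6.33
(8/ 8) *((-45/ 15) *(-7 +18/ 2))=-6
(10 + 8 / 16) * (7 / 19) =3.87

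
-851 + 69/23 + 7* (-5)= -883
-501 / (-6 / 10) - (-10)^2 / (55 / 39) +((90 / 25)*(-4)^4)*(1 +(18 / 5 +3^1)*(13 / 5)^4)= 48063827069 / 171875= 279644.08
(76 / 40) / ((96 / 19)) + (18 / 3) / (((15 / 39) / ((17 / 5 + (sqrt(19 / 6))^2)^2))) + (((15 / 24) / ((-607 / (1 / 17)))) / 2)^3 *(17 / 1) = 22273636425554980919 / 33092827610624000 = 673.07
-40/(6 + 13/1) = -2.11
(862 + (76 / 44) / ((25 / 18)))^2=56354961664 / 75625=745189.58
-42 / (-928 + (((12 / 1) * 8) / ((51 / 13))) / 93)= 4743 / 104768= 0.05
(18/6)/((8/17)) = 51/8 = 6.38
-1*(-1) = 1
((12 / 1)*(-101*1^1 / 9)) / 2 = -202 / 3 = -67.33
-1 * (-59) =59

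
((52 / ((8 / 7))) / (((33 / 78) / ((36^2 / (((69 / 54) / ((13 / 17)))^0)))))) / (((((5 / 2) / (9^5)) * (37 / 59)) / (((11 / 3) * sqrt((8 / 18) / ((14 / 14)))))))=2373951198528 / 185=12832168640.69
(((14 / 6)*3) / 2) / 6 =7 / 12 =0.58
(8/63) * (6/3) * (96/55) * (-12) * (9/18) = -1024/385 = -2.66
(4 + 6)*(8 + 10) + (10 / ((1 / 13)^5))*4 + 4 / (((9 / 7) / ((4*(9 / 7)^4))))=5094213364 / 343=14851934.01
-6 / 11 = -0.55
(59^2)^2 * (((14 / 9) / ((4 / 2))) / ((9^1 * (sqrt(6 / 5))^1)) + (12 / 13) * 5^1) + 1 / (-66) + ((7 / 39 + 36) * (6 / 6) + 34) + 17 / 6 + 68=84821527 * sqrt(30) / 486 + 23992435268 / 429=56882362.12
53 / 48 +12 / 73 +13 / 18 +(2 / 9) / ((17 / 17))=23263 / 10512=2.21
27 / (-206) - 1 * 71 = -14653 / 206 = -71.13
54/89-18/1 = -1548/89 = -17.39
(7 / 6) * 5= 35 / 6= 5.83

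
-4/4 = -1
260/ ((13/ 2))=40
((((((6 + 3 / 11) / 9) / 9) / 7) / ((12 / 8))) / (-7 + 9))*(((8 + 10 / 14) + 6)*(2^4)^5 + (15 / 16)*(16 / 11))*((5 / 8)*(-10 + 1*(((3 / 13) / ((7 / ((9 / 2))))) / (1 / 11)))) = -208078690098385 / 699242544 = -297577.27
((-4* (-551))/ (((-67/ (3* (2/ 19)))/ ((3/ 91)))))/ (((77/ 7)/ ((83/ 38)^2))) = -3596058/ 24211187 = -0.15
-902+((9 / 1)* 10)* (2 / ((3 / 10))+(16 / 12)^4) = -158 / 9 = -17.56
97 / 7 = 13.86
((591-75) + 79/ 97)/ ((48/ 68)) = 852227/ 1164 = 732.15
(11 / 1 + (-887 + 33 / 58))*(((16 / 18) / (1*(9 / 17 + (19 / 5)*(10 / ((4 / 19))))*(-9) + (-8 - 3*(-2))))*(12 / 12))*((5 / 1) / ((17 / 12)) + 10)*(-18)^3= -37639.29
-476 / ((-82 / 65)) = 15470 / 41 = 377.32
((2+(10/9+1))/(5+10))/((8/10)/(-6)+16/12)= 37/162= 0.23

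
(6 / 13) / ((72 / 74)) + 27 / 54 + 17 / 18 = 449 / 234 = 1.92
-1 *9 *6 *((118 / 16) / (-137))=1593 / 548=2.91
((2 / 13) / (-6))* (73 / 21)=-73 / 819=-0.09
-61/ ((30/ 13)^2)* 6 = -10309/ 150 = -68.73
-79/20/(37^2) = -0.00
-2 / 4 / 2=-1 / 4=-0.25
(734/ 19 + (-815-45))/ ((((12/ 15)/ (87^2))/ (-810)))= 119598336675/ 19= 6294649298.68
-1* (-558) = 558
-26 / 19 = -1.37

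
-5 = -5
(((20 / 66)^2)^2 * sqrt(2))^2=0.00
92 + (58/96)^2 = 212809/2304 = 92.37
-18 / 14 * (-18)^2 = -416.57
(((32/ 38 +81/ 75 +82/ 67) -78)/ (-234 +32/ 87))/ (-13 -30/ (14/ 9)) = -1450777461/ 146193738700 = -0.01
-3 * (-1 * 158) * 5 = 2370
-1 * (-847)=847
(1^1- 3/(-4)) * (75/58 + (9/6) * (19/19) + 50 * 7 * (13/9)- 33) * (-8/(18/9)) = -868462/261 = -3327.44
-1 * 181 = -181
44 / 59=0.75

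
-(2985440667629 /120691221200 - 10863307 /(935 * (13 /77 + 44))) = 5148417585945529 /21603728594800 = 238.31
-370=-370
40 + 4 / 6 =122 / 3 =40.67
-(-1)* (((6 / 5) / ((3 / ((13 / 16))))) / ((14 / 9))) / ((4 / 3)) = 351 / 2240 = 0.16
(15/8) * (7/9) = 1.46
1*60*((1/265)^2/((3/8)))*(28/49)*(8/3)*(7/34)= 512/716295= 0.00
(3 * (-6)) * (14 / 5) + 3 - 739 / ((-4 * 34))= -28537 / 680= -41.97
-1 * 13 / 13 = -1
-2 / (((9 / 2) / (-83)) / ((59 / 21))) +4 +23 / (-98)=107.41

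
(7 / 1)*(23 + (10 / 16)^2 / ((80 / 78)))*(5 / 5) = 83797 / 512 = 163.67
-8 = -8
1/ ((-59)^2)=1/ 3481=0.00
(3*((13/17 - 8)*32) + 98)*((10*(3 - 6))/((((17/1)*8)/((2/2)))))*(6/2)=228195/578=394.80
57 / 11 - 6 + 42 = 453 / 11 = 41.18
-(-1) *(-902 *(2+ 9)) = -9922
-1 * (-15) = 15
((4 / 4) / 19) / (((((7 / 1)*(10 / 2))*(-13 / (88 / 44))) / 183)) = -0.04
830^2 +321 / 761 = 524253221 / 761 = 688900.42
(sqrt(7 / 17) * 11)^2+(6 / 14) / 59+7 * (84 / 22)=5912656 / 77231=76.56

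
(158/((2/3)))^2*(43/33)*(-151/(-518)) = 121568439/5698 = 21335.28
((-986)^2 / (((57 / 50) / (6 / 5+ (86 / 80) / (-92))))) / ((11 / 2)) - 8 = 5314035649 / 28842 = 184246.43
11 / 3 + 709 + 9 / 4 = 8579 / 12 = 714.92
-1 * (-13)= 13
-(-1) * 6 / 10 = 0.60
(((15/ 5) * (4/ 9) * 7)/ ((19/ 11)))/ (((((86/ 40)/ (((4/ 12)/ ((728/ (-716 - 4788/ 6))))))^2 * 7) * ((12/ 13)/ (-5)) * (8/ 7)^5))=-0.22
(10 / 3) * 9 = 30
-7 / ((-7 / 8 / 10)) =80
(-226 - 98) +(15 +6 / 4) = -307.50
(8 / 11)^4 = 4096 / 14641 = 0.28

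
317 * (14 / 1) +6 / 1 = 4444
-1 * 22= -22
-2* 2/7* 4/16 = -1/7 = -0.14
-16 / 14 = -1.14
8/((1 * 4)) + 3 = 5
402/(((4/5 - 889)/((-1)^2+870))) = -1750710/4441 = -394.22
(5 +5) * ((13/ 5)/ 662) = 13/ 331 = 0.04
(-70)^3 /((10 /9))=-308700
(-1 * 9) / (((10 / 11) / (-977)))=96723 / 10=9672.30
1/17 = 0.06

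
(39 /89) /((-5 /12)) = -468 /445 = -1.05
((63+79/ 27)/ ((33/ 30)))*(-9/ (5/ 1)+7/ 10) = -1780/ 27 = -65.93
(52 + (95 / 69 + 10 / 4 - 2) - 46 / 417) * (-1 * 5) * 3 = -806.50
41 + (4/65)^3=11259689/274625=41.00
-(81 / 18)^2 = -20.25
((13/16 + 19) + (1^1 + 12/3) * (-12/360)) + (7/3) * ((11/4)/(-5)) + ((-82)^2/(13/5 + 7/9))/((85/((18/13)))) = 17061211/335920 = 50.79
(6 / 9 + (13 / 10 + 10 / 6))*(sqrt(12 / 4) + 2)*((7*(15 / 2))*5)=3815*sqrt(3) / 4 + 3815 / 2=3559.44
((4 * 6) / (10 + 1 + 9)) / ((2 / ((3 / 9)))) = 1 / 5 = 0.20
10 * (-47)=-470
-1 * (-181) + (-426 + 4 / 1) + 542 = 301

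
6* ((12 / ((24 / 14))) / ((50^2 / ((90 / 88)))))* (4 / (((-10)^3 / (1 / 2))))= -189 / 5500000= -0.00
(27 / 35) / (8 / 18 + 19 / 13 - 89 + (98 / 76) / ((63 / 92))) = -60021 / 6629840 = -0.01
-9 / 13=-0.69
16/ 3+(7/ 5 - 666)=-9889/ 15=-659.27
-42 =-42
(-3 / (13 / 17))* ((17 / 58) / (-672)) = 289 / 168896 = 0.00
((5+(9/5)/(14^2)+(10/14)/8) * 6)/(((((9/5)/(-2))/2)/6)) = -19986/49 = -407.88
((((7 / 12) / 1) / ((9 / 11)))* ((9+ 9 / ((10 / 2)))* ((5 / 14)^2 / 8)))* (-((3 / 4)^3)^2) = -40095 / 1835008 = -0.02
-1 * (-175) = 175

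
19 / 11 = 1.73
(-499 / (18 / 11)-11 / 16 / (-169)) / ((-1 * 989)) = 7421029 / 24068304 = 0.31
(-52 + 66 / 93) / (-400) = 159 / 1240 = 0.13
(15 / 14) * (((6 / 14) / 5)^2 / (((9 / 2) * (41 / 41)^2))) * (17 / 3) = 17 / 1715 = 0.01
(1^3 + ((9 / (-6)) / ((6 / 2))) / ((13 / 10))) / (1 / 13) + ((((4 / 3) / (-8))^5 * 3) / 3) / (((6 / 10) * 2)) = 373243 / 46656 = 8.00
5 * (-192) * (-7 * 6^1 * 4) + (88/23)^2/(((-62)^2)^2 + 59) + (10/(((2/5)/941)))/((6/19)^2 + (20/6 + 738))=1012489462573819192093/6276601634902260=161311.73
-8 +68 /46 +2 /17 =-2504 /391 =-6.40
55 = 55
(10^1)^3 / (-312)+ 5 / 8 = -805 / 312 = -2.58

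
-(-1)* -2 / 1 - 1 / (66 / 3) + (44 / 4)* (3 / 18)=-7 / 33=-0.21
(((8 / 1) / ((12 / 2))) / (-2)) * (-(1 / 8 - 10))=-79 / 12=-6.58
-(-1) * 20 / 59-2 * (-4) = 492 / 59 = 8.34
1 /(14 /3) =3 /14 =0.21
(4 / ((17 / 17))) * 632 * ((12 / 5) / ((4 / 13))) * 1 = 98592 / 5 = 19718.40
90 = 90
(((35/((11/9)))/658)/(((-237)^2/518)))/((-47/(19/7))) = -0.00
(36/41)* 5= 180/41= 4.39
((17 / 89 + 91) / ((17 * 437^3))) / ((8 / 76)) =4058 / 6645530231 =0.00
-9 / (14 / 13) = -117 / 14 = -8.36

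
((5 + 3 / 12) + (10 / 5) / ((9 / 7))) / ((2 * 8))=245 / 576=0.43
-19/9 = -2.11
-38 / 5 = -7.60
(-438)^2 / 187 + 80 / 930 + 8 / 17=17851172 / 17391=1026.46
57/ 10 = 5.70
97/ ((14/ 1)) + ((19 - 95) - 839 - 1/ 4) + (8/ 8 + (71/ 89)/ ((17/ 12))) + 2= -38329181/ 42364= -904.76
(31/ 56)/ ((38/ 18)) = 279/ 1064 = 0.26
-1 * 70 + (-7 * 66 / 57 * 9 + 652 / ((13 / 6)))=157.98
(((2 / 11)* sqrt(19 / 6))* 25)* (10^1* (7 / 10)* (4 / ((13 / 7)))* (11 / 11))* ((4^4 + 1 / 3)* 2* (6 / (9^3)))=15072400* sqrt(114) / 312741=514.58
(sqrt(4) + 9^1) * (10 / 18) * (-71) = -3905 / 9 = -433.89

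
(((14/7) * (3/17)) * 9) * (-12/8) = -81/17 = -4.76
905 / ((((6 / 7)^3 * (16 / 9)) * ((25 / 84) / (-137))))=-372109.98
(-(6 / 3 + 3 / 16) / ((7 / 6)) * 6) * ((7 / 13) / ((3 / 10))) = -525 / 26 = -20.19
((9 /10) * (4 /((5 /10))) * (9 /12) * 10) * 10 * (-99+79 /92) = -1218915 /23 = -52996.30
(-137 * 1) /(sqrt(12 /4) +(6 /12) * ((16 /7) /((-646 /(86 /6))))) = -80.27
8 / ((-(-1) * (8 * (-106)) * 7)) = -1 / 742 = -0.00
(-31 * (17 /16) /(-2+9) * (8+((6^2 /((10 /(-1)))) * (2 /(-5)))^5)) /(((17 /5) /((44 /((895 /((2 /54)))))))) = -0.04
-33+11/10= -319/10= -31.90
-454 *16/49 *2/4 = -3632/49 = -74.12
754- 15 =739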